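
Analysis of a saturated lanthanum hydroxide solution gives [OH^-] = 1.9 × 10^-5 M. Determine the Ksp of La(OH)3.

Ksp = 4.3e-20

La(OH)3(s) <=> La^3+(aq) + 3 OH^-(aq)
Stoichiometry gives [La^3+] = (1/3)[OH^-] = 6.33 × 10^-6 M.
Ksp = [La^3+][OH^-]^3
Ksp = 6.33 × 10^-6 × (1.9 × 10^-5)^3 = 4.3 × 10^-20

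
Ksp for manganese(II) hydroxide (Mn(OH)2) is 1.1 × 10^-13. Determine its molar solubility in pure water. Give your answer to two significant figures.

3.0e-5 M

Mn(OH)2(s) <=> Mn^2+(aq) + 2 OH^-(aq)
Ksp = [Mn^2+][OH^-]^2
With molar solubility s: [Mn^2+] = s, [OH^-] = 2s.
Ksp = s(2s)^2 = 4s^3
s^3 = 1.1 × 10^-13 / 4, so s = 3.0 × 10^-5 M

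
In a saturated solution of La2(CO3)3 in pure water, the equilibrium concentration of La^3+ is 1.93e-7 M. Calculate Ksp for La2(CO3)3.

La2(CO3)3(s) ⇌ 2 La^3+ + 3 CO3^2-
Stoichiometry gives [CO3^2-] = (3/2)[La^3+] = 2.895 × 10^-7 M.
Ksp = [La^3+]^2[CO3^2-]^3
Ksp = (1.93 × 10^-7)^2 × (2.895 × 10^-7)^3 = 9.04 × 10^-34

Ksp = 9.04e-34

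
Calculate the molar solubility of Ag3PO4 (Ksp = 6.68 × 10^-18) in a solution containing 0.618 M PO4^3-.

s ≈ 7.37 x 10^-7 M

Ag3PO4(s) ⇌ 3 Ag^+ + PO4^3-
Ksp = [Ag^+]^3[PO4^3-]
Let s = moles of Ag3PO4 that dissolve per litre. [Ag^+] = 3s, [PO4^3-] = 0.618 + s ≈ 0.618 (common-ion effect: PO4^3- is already 0.618 M).
Ksp ≈ (3s)^3 × 0.618
s = 7.37 × 10^-7 M
Check: s = 7.4 x 10^-7 ≪ 0.618, so the approximation is valid.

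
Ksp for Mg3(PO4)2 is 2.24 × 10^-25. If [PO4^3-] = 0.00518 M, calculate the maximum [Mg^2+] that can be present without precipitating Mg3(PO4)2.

Mg3(PO4)2(s) ⇌ 3 Mg^2+(aq) + 2 PO4^3-(aq)
Ksp = [Mg^2+]^3[PO4^3-]^2
Precipitation begins when Q = Ksp. With [PO4^3-] = 0.00518 M:
2.24 × 10^-25 = (0.00518)^2 × [Mg^2+]^3
[Mg^2+] = (2.24 × 10^-25 / 2.683 × 10^-5)^(1/3) = 2.03 x 10^-7 M

[Mg^2+] = 2.03e-7 M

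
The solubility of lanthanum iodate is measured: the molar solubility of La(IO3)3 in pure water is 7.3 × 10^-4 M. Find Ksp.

Ksp ≈ 7.7e-12

La(IO3)3(s) ⇌ La^3+(aq) + 3 IO3^-(aq)
For each mole of La(IO3)3 that dissolves: [La^3+] = s, [IO3^-] = 3s.
Ksp = [La^3+][IO3^-]^3
Ksp = s(3s)^3 = 27s^4
With s = 7.3 × 10^-4: Ksp = 7.7 × 10^-12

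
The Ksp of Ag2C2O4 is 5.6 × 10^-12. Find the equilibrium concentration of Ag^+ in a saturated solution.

[Ag^+] = 2.2 × 10^-4 M

Ag2C2O4(s) <=> 2 Ag^+(aq) + C2O4^2-(aq)
Ksp = [Ag^+]^2[C2O4^2-]
Let s = molar solubility. Then [Ag^+] = 2s and [C2O4^2-] = s.
Substituting: Ksp = (2s)^2s = 4s^3
s = (5.6 × 10^-12 / 4)^(1/3) = 1.12 x 10^-4 M
[Ag^+] = 2s = 2.2 × 10^-4 M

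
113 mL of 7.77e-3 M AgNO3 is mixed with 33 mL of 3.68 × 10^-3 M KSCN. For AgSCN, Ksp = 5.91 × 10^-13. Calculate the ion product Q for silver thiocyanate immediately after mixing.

Q ≈ 5.00e-6

Total volume = 113 + 33 = 146 mL.
[Ag^+] = 7.77 × 10^-3 × (113/146) = 6.014 × 10^-3 M
[SCN^-] = 3.68 × 10^-3 × (33/146) = 8.318 × 10^-4 M
AgSCN(s) ⇌ Ag^+ + SCN^-, so Q = [Ag^+][SCN^-]
Q = (6.014 × 10^-3)(8.318 × 10^-4) = 5.00 x 10^-6
Q > Ksp, so AgSCN will precipitate.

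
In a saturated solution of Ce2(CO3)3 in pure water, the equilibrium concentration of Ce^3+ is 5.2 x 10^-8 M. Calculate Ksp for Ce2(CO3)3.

Ce2(CO3)3(s) <=> 2 Ce^3+ + 3 CO3^2-
Stoichiometry gives [CO3^2-] = (3/2)[Ce^3+] = 7.80 × 10^-8 M.
Ksp = [Ce^3+]^2[CO3^2-]^3
Ksp = (5.2 × 10^-8)^2 × (7.80 x 10^-8)^3 = 1.3 x 10^-36

1.3 × 10^-36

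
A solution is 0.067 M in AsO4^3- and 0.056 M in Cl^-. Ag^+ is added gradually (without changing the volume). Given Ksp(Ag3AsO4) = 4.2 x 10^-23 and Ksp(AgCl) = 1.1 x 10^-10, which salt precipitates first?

AgCl

Each salt begins to precipitate when Q = Ksp, i.e. when [Ag^+] reaches its threshold.
For Ag3AsO4: 4.2 x 10^-23 = 0.067 × [Ag^+]^3  ⇒  [Ag^+] = 8.6 × 10^-8 M.
For AgCl: 1.1 x 10^-10 = 0.056 × [Ag^+]  ⇒  [Ag^+] = 2.0 × 10^-9 M.
The salt with the lower threshold [Ag^+] precipitates first: AgCl.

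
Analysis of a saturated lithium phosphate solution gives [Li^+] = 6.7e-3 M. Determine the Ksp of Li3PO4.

Li3PO4(s) <=> 3 Li^+(aq) + PO4^3-(aq)
Stoichiometry gives [PO4^3-] = (1/3)[Li^+] = 2.23 x 10^-3 M.
Ksp = [Li^+]^3[PO4^3-]
Ksp = (6.7 × 10^-3)^3 × 2.23 × 10^-3 = 6.7 × 10^-10

6.7 x 10^-10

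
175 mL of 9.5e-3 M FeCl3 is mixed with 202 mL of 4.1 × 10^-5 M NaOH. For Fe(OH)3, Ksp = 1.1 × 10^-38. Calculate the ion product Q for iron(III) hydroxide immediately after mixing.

Total volume = 175 + 202 = 377 mL.
[Fe^3+] = 9.5 × 10^-3 × (175/377) = 4.41 x 10^-3 M
[OH^-] = 4.1 × 10^-5 × (202/377) = 2.20 × 10^-5 M
Fe(OH)3(s) <=> Fe^3+(aq) + 3 OH^-(aq), so Q = [Fe^3+][OH^-]^3
Q = (4.41 × 10^-3)(2.20 × 10^-5)^3 = 4.7 × 10^-17
Q > Ksp, so Fe(OH)3 will precipitate.

Q ≈ 4.7e-17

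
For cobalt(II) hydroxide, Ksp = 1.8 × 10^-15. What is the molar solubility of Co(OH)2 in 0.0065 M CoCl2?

Co(OH)2(s) <=> Co^2+ + 2 OH^-
Ksp = [Co^2+][OH^-]^2
Let s = moles of Co(OH)2 that dissolve per litre. [Co^2+] = 0.0065 + s ≈ 0.0065, [OH^-] = 2s (since Co^2+ from CoCl2 dominates).
Ksp ≈ 0.0065 × (2s)^2
s = 2.6 x 10^-7 M
Check: s = 2.6 x 10^-7 ≪ 0.0065, so the approximation is valid.

s = 2.6 × 10^-7 M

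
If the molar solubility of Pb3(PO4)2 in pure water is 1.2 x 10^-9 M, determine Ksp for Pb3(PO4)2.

Ksp ≈ 2.7 × 10^-43

Pb3(PO4)2(s) ⇌ 3 Pb^2+(aq) + 2 PO4^3-(aq)
If s mol/L of Pb3(PO4)2 dissolves, [Pb^2+] = 3s and [PO4^3-] = 2s.
Ksp = [Pb^2+]^3[PO4^3-]^2
Substituting: Ksp = (3s)^3(2s)^2 = 108s^5
Ksp = 108 × (1.2 × 10^-9)^5 = 2.7 × 10^-43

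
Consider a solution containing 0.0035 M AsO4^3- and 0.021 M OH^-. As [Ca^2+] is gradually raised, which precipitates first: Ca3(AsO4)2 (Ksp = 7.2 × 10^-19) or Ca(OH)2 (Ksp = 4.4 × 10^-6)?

Ca3(AsO4)2

Precipitation of each salt starts when its ion product equals its Ksp.
For Ca3(AsO4)2: 7.2 × 10^-19 = (0.0035)^2 × [Ca^2+]^3  ⇒  [Ca^2+] = 3.9 × 10^-5 M.
For Ca(OH)2: 4.4 × 10^-6 = (0.021)^2 × [Ca^2+]  ⇒  [Ca^2+] = 1.0 x 10^-2 M.
The salt with the lower threshold [Ca^2+] precipitates first: Ca3(AsO4)2.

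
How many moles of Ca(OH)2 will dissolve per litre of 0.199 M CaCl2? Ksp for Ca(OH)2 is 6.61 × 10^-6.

Ca(OH)2(s) ⇌ Ca^2+ + 2 OH^-
Ksp = [Ca^2+][OH^-]^2
Let s = moles of Ca(OH)2 that dissolve per litre. [Ca^2+] = 0.199 + s ≈ 0.199, [OH^-] = 2s (since Ca^2+ from CaCl2 dominates).
Ksp ≈ 0.199 × (2s)^2
s = 2.88 × 10^-3 M
Check: s = 2.9 × 10^-3 ≪ 0.199, so the approximation is valid.

2.88e-3 M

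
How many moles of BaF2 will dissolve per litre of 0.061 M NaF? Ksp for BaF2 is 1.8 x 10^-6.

4.8 x 10^-4 M

BaF2(s) ⇌ Ba^2+(aq) + 2 F^-(aq)
Ksp = [Ba^2+][F^-]^2
Let s be the molar solubility in this solution. [Ba^2+] = s, [F^-] = 0.061 + 2s ≈ 0.061 (common-ion effect: F^- is already 0.061 M).
Ksp ≈ s × (0.061)^2
s = 4.8 × 10^-4 M
Check: 2s = 9.7 × 10^-4 ≪ 0.061, so the approximation is valid.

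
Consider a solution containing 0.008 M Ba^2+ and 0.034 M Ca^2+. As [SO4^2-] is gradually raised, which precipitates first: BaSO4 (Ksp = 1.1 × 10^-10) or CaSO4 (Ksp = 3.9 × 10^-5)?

Precipitation of each salt starts when its ion product equals its Ksp.
For BaSO4: 1.1 × 10^-10 = 0.008 × [SO4^2-]  ⇒  [SO4^2-] = 1.4 × 10^-8 M.
For CaSO4: 3.9 × 10^-5 = 0.034 × [SO4^2-]  ⇒  [SO4^2-] = 1.1 x 10^-3 M.
The salt with the lower threshold [SO4^2-] precipitates first: BaSO4.

BaSO4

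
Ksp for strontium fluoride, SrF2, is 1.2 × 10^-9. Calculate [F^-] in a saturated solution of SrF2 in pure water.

SrF2(s) ⇌ Sr^2+ + 2 F^-
Ksp = [Sr^2+][F^-]^2
With molar solubility s: [Sr^2+] = s, [F^-] = 2s.
Ksp = s(2s)^2 = 4s^3
s^3 = 1.2 × 10^-9 / 4, so s = 6.69 x 10^-4 M
[F^-] = 2s = 1.3 × 10^-3 M

[F^-] = 1.3 × 10^-3 M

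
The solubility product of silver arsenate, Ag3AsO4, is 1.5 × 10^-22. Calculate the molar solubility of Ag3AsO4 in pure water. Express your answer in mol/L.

Ag3AsO4(s) ⇌ 3 Ag^+(aq) + AsO4^3-(aq)
Ksp = [Ag^+]^3[AsO4^3-]
For each mole of Ag3AsO4 that dissolves: [Ag^+] = 3s, [AsO4^3-] = s.
So Ksp = (3s)^3 × s = 27s^4
s = (1.5 × 10^-22 / 27)^(1/4) = 1.5 × 10^-6 M

s = 1.5 × 10^-6 M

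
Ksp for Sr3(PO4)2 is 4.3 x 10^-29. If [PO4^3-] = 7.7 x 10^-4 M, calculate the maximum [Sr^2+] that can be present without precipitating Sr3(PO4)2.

4.2 x 10^-8 M

Sr3(PO4)2(s) ⇌ 3 Sr^2+(aq) + 2 PO4^3-(aq)
Ksp = [Sr^2+]^3[PO4^3-]^2
Precipitation begins when Q = Ksp. With [PO4^3-] = 7.7 x 10^-4 M:
4.3 x 10^-29 = (7.7 x 10^-4)^2 × [Sr^2+]^3
[Sr^2+] = (4.3 x 10^-29 / 5.93 x 10^-7)^(1/3) = 4.2 × 10^-8 M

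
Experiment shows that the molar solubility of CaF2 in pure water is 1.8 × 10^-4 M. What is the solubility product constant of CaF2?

Ksp = 2.3 × 10^-11

CaF2(s) ⇌ Ca^2+ + 2 F^-
For each mole of CaF2 that dissolves: [Ca^2+] = s, [F^-] = 2s.
Ksp = [Ca^2+][F^-]^2
Substituting: Ksp = s(2s)^2 = 4s^3
Ksp = 4 × (1.8 × 10^-4)^3 = 2.3 × 10^-11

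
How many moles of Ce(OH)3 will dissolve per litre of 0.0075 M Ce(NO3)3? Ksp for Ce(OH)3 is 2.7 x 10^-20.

Ce(OH)3(s) <=> Ce^3+ + 3 OH^-
Ksp = [Ce^3+][OH^-]^3
If s mol/L dissolves here, [Ce^3+] = 0.0075 + s ≈ 0.0075, [OH^-] = 3s (common-ion effect: Ce^3+ is already 0.0075 M).
Ksp ≈ 0.0075 × (3s)^3
s = 5.1 x 10^-7 M
Check: s = 5.1 × 10^-7 ≪ 0.0075, so the approximation is valid.

5.1 × 10^-7 M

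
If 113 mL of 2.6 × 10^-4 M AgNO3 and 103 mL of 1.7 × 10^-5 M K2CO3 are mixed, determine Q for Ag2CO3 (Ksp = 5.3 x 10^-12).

Total volume = 113 + 103 = 216 mL.
[Ag^+] = 2.6 × 10^-4 × (113/216) = 1.36 × 10^-4 M
[CO3^2-] = 1.7 × 10^-5 × (103/216) = 8.11 x 10^-6 M
Ag2CO3(s) ⇌ 2 Ag^+(aq) + CO3^2-(aq), so Q = [Ag^+]^2[CO3^2-]
Q = (1.36 x 10^-4)^2(8.11 x 10^-6) = 1.5 x 10^-13
Q < Ksp, so no precipitate of Ag2CO3 forms.

1.5 × 10^-13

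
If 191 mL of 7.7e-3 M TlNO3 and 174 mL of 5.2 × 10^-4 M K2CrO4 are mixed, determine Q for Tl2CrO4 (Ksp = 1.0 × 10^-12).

4.0e-9

Total volume = 191 + 174 = 365 mL.
[Tl^+] = 7.7 × 10^-3 × (191/365) = 4.03 × 10^-3 M
[CrO4^2-] = 5.2 x 10^-4 × (174/365) = 2.48 × 10^-4 M
Tl2CrO4(s) ⇌ 2 Tl^+(aq) + CrO4^2-(aq), so Q = [Tl^+]^2[CrO4^2-]
Q = (4.03 x 10^-3)^2(2.48 × 10^-4) = 4.0 x 10^-9
Q > Ksp, so Tl2CrO4 will precipitate.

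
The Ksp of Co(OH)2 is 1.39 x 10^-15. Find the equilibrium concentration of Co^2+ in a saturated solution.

[Co^2+] ≈ 7.03 × 10^-6 M

Co(OH)2(s) ⇌ Co^2+(aq) + 2 OH^-(aq)
Ksp = [Co^2+][OH^-]^2
If s mol/L of Co(OH)2 dissolves, [Co^2+] = s and [OH^-] = 2s.
So Ksp = s × (2s)^2 = 4s^3
Solving, s = (1.39 x 10^-15/4)^(1/3) = 7.030 × 10^-6 M
[Co^2+] = s = 7.03 × 10^-6 M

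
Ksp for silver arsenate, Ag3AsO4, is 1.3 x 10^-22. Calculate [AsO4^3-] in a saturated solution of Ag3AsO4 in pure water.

Ag3AsO4(s) ⇌ 3 Ag^+(aq) + AsO4^3-(aq)
Ksp = [Ag^+]^3[AsO4^3-]
For each mole of Ag3AsO4 that dissolves: [Ag^+] = 3s, [AsO4^3-] = s.
So Ksp = (3s)^3 × s = 27s^4
s = (1.3 x 10^-22 / 27)^(1/4) = 1.48 x 10^-6 M
[AsO4^3-] = s = 1.5 x 10^-6 M

1.5e-6 M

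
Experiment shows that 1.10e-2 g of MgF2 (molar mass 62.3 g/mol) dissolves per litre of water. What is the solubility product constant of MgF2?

Molar solubility s = (1.10 × 10^-2 g/L) / (62.3 g/mol) = 1.766 × 10^-4 M.
MgF2(s) ⇌ Mg^2+ + 2 F^-
For each mole of MgF2 that dissolves: [Mg^2+] = s, [F^-] = 2s.
Ksp = [Mg^2+][F^-]^2
So Ksp = s × (2s)^2 = 4s^3
Ksp = 4 × (1.766 × 10^-4)^3 = 2.20 x 10^-11

2.20e-11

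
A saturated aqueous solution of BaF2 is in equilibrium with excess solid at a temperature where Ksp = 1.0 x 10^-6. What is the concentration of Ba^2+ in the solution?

[Ba^2+] = 6.3e-3 M

BaF2(s) ⇌ Ba^2+ + 2 F^-
Ksp = [Ba^2+][F^-]^2
For each mole of BaF2 that dissolves: [Ba^2+] = s, [F^-] = 2s.
So Ksp = s × (2s)^2 = 4s^3
s = (1.0 x 10^-6 / 4)^(1/3) = 6.30 x 10^-3 M
[Ba^2+] = s = 6.3 × 10^-3 M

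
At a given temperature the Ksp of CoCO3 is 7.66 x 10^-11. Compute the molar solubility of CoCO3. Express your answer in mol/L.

s = 8.75e-6 M

CoCO3(s) ⇌ Co^2+(aq) + CO3^2-(aq)
Ksp = [Co^2+][CO3^2-]
For each mole of CoCO3 that dissolves: [Co^2+] = s, [CO3^2-] = s.
Ksp = s × s = s^2
s = (7.66 x 10^-11)^(1/2) = 8.75 × 10^-6 M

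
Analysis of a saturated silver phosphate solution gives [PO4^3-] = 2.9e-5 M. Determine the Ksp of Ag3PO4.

Ag3PO4(s) ⇌ 3 Ag^+(aq) + PO4^3-(aq)
Stoichiometry gives [Ag^+] = (3/1)[PO4^3-] = 8.70 × 10^-5 M.
Ksp = [Ag^+]^3[PO4^3-]
Ksp = (8.70 x 10^-5)^3 × 2.9 x 10^-5 = 1.9 × 10^-17

Ksp = 1.9 x 10^-17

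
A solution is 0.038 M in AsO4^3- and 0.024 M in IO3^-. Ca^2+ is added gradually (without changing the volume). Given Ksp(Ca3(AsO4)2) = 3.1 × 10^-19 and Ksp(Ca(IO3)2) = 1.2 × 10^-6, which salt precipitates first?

Ca3(AsO4)2

Each salt begins to precipitate when Q = Ksp, i.e. when [Ca^2+] reaches its threshold.
For Ca3(AsO4)2: 3.1 × 10^-19 = (0.038)^2 × [Ca^2+]^3  ⇒  [Ca^2+] = 6.0 × 10^-6 M.
For Ca(IO3)2: 1.2 × 10^-6 = (0.024)^2 × [Ca^2+]  ⇒  [Ca^2+] = 2.1 × 10^-3 M.
The salt with the lower threshold [Ca^2+] precipitates first: Ca3(AsO4)2.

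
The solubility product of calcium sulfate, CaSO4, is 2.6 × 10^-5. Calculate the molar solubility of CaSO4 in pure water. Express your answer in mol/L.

s ≈ 5.1 × 10^-3 M

CaSO4(s) ⇌ Ca^2+(aq) + SO4^2-(aq)
Ksp = [Ca^2+][SO4^2-]
For each mole of CaSO4 that dissolves: [Ca^2+] = s, [SO4^2-] = s.
Ksp = (s)(s) = s^2
s = √(2.6 × 10^-5) = 5.1 × 10^-3 M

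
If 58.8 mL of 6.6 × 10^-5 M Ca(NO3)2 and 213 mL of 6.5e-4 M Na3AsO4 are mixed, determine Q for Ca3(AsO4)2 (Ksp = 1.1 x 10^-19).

Total volume = 58.8 + 213 = 271.8 mL.
[Ca^2+] = 6.6 × 10^-5 × (58.8/271.8) = 1.43 × 10^-5 M
[AsO4^3-] = 6.5 × 10^-4 × (213/271.8) = 5.09 x 10^-4 M
Ca3(AsO4)2(s) ⇌ 3 Ca^2+ + 2 AsO4^3-, so Q = [Ca^2+]^3[AsO4^3-]^2
Q = (1.43 × 10^-5)^3(5.09 × 10^-4)^2 = 7.6 × 10^-22
Q < Ksp, so no precipitate of Ca3(AsO4)2 forms.

7.6 × 10^-22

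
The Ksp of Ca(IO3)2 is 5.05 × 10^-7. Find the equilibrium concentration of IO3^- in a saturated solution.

Ca(IO3)2(s) <=> Ca^2+(aq) + 2 IO3^-(aq)
Ksp = [Ca^2+][IO3^-]^2
With molar solubility s: [Ca^2+] = s, [IO3^-] = 2s.
Ksp = s(2s)^2 = 4s^3
s^3 = 5.05 × 10^-7 / 4, so s = 5.017 x 10^-3 M
[IO3^-] = 2s = 1.00 × 10^-2 M

[IO3^-] = 1.00 x 10^-2 M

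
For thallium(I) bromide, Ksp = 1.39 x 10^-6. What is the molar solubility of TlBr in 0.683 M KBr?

TlBr(s) ⇌ Tl^+ + Br^-
Ksp = [Tl^+][Br^-]
Let s = moles of TlBr that dissolve per litre. [Tl^+] = s, [Br^-] = 0.683 + s ≈ 0.683 (since Br^- from KBr dominates).
Ksp ≈ s × 0.683
s = 2.04 × 10^-6 M
Check: s = 2.0 × 10^-6 ≪ 0.683, so the approximation is valid.

s ≈ 2.04e-6 M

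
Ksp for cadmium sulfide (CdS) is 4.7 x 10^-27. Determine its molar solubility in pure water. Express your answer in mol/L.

s ≈ 6.9e-14 M

CdS(s) ⇌ Cd^2+ + S^2-
Ksp = [Cd^2+][S^2-]
Let s = molar solubility. Then [Cd^2+] = s and [S^2-] = s.
Ksp = (s)(s) = s^2
s = (4.7 x 10^-27)^(1/2) = 6.9 × 10^-14 M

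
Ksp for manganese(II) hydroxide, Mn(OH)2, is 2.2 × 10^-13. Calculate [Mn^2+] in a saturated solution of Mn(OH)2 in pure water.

Mn(OH)2(s) <=> Mn^2+ + 2 OH^-
Ksp = [Mn^2+][OH^-]^2
Let s = molar solubility. Then [Mn^2+] = s and [OH^-] = 2s.
Substituting: Ksp = s(2s)^2 = 4s^3
Solving, s = (2.2 × 10^-13/4)^(1/3) = 3.80 x 10^-5 M
[Mn^2+] = s = 3.8 × 10^-5 M

3.8 x 10^-5 M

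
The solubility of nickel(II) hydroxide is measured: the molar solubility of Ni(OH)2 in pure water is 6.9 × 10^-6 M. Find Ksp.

Ksp ≈ 1.3 × 10^-15

Ni(OH)2(s) <=> Ni^2+ + 2 OH^-
If s mol/L of Ni(OH)2 dissolves, [Ni^2+] = s and [OH^-] = 2s.
Ksp = [Ni^2+][OH^-]^2
Ksp = s(2s)^2 = 4s^3
With s = 6.9 × 10^-6: Ksp = 1.3 x 10^-15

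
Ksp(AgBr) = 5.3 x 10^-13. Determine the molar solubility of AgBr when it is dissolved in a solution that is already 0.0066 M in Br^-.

8.0 × 10^-11 M

AgBr(s) <=> Ag^+ + Br^-
Ksp = [Ag^+][Br^-]
Let s = moles of AgBr that dissolve per litre. [Ag^+] = s, [Br^-] = 0.0066 + s ≈ 0.0066 (since the Br^- already present dominates).
Ksp ≈ s × 0.0066
s = 8.0 x 10^-11 M
Check: s = 8.0 × 10^-11 ≪ 0.0066, so the approximation is valid.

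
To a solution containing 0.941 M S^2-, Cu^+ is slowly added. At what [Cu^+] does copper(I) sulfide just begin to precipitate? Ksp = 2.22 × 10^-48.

[Cu^+] = 1.54e-24 M

Cu2S(s) <=> 2 Cu^+ + S^2-
Ksp = [Cu^+]^2[S^2-]
Precipitation begins when Q = Ksp. With [S^2-] = 0.941 M:
2.22 × 10^-48 = (0.941) × [Cu^+]^2
[Cu^+] = (2.22 × 10^-48 / 9.41 x 10^-1)^(1/2) = 1.54 × 10^-24 M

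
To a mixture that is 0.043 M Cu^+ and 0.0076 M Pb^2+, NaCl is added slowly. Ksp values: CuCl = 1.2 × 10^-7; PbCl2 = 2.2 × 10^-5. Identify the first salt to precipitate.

Each salt begins to precipitate when Q = Ksp, i.e. when [Cl^-] reaches its threshold.
For CuCl: 1.2 × 10^-7 = 0.043 × [Cl^-]  ⇒  [Cl^-] = 2.8 × 10^-6 M.
For PbCl2: 2.2 × 10^-5 = 0.0076 × [Cl^-]^2  ⇒  [Cl^-] = 5.4 × 10^-2 M.
The salt with the lower threshold [Cl^-] precipitates first: CuCl.

CuCl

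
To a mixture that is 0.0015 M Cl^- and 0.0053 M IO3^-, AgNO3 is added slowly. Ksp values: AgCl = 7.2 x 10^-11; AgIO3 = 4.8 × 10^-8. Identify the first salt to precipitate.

AgCl

Each salt begins to precipitate when Q = Ksp, i.e. when [Ag^+] reaches its threshold.
For AgCl: 7.2 x 10^-11 = 0.0015 × [Ag^+]  ⇒  [Ag^+] = 4.8 × 10^-8 M.
For AgIO3: 4.8 × 10^-8 = 0.0053 × [Ag^+]  ⇒  [Ag^+] = 9.1 × 10^-6 M.
The salt with the lower threshold [Ag^+] precipitates first: AgCl.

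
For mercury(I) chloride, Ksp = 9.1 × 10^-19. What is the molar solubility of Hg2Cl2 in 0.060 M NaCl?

Hg2Cl2(s) <=> Hg2^2+ + 2 Cl^-
Ksp = [Hg2^2+][Cl^-]^2
Let s = moles of Hg2Cl2 that dissolve per litre. [Hg2^2+] = s, [Cl^-] = 0.060 + 2s ≈ 0.060 (common-ion effect: Cl^- is already 0.060 M).
Ksp ≈ s × (0.060)^2
s = 2.5 × 10^-16 M
Check: 2s = 5.1 × 10^-16 ≪ 0.060, so the approximation is valid.

s = 2.5 × 10^-16 M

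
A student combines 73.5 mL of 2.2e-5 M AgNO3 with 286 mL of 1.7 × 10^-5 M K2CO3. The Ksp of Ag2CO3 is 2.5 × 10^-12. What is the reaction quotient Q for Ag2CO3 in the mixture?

Q ≈ 2.7e-16

Total volume = 73.5 + 286 = 359.5 mL.
[Ag^+] = 2.2 x 10^-5 × (73.5/359.5) = 4.50 × 10^-6 M
[CO3^2-] = 1.7 × 10^-5 × (286/359.5) = 1.35 x 10^-5 M
Ag2CO3(s) <=> 2 Ag^+ + CO3^2-, so Q = [Ag^+]^2[CO3^2-]
Q = (4.50 x 10^-6)^2(1.35 × 10^-5) = 2.7 × 10^-16
Q < Ksp, so no precipitate of Ag2CO3 forms.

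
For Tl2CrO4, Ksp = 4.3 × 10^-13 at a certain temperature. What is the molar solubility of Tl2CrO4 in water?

s ≈ 4.8e-5 M

Tl2CrO4(s) ⇌ 2 Tl^+ + CrO4^2-
Ksp = [Tl^+]^2[CrO4^2-]
Let s = molar solubility. Then [Tl^+] = 2s and [CrO4^2-] = s.
Substituting: Ksp = (2s)^2s = 4s^3
s = (4.3 × 10^-13 / 4)^(1/3) = 4.8 × 10^-5 M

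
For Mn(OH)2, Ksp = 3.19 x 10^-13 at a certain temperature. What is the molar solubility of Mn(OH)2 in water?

4.30 x 10^-5 M

Mn(OH)2(s) <=> Mn^2+ + 2 OH^-
Ksp = [Mn^2+][OH^-]^2
Let s = molar solubility. Then [Mn^2+] = s and [OH^-] = 2s.
Ksp = s(2s)^2 = 4s^3
Solving, s = (3.19 x 10^-13/4)^(1/3) = 4.30 x 10^-5 M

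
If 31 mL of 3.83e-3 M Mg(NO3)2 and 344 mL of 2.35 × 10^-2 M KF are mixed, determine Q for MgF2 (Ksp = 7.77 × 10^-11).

Total volume = 31 + 344 = 375 mL.
[Mg^2+] = 3.83 × 10^-3 × (31/375) = 3.166 × 10^-4 M
[F^-] = 2.35 x 10^-2 × (344/375) = 2.156 × 10^-2 M
MgF2(s) ⇌ Mg^2+(aq) + 2 F^-(aq), so Q = [Mg^2+][F^-]^2
Q = (3.166 x 10^-4)(2.156 × 10^-2)^2 = 1.47 × 10^-7
Q > Ksp, so MgF2 will precipitate.

Q ≈ 1.47 x 10^-7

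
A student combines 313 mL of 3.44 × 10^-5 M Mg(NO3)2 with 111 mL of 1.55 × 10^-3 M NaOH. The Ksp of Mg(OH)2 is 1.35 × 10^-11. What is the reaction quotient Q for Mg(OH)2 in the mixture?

Total volume = 313 + 111 = 424 mL.
[Mg^2+] = 3.44 × 10^-5 × (313/424) = 2.539 × 10^-5 M
[OH^-] = 1.55 × 10^-3 × (111/424) = 4.058 × 10^-4 M
Mg(OH)2(s) ⇌ Mg^2+ + 2 OH^-, so Q = [Mg^2+][OH^-]^2
Q = (2.539 x 10^-5)(4.058 × 10^-4)^2 = 4.18 × 10^-12
Q < Ksp, so no precipitate of Mg(OH)2 forms.

Q ≈ 4.18e-12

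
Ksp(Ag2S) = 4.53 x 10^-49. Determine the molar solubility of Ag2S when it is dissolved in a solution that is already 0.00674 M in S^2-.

s = 4.10e-24 M

Ag2S(s) ⇌ 2 Ag^+ + S^2-
Ksp = [Ag^+]^2[S^2-]
Let s be the molar solubility in this solution. [Ag^+] = 2s, [S^2-] = 0.00674 + s ≈ 0.00674 (since the S^2- already present dominates).
Ksp ≈ (2s)^2 × 0.00674
s = 4.10 x 10^-24 M
Check: s = 4.1 x 10^-24 ≪ 0.00674, so the approximation is valid.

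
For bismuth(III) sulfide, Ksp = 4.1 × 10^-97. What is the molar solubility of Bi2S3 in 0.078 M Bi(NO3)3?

Bi2S3(s) ⇌ 2 Bi^3+(aq) + 3 S^2-(aq)
Ksp = [Bi^3+]^2[S^2-]^3
Let s = moles of Bi2S3 that dissolve per litre. [Bi^3+] = 0.078 + 2s ≈ 0.078, [S^2-] = 3s (Ksp is small, so little additional dissolves).
Ksp ≈ (0.078)^2 × (3s)^3
s = 1.4 × 10^-32 M
Check: 2s = 2.7 × 10^-32 ≪ 0.078, so the approximation is valid.

s ≈ 1.4e-32 M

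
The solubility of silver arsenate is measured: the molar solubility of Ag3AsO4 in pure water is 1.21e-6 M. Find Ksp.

Ag3AsO4(s) <=> 3 Ag^+(aq) + AsO4^3-(aq)
Let s = molar solubility. Then [Ag^+] = 3s and [AsO4^3-] = s.
Ksp = [Ag^+]^3[AsO4^3-]
Ksp = (3s)^3s = 27s^4
Ksp = 27 × (1.21 x 10^-6)^4 = 5.79 × 10^-23

5.79 x 10^-23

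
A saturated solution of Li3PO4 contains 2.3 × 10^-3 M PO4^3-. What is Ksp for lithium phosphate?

Li3PO4(s) ⇌ 3 Li^+ + PO4^3-
Stoichiometry gives [Li^+] = (3/1)[PO4^3-] = 6.90 x 10^-3 M.
Ksp = [Li^+]^3[PO4^3-]
Ksp = (6.90 × 10^-3)^3 × 2.3 × 10^-3 = 7.6 × 10^-10

Ksp = 7.6e-10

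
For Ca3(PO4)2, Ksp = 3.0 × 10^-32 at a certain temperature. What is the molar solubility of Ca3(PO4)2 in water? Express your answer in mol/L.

Ca3(PO4)2(s) <=> 3 Ca^2+(aq) + 2 PO4^3-(aq)
Ksp = [Ca^2+]^3[PO4^3-]^2
For each mole of Ca3(PO4)2 that dissolves: [Ca^2+] = 3s, [PO4^3-] = 2s.
So Ksp = (3s)^3 × (2s)^2 = 108s^5
s = (3.0 × 10^-32 / 108)^(1/5) = 1.9 × 10^-7 M

s ≈ 1.9e-7 M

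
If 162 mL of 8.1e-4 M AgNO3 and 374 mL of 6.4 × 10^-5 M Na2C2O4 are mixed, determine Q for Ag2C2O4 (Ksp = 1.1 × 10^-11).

Total volume = 162 + 374 = 536 mL.
[Ag^+] = 8.1 × 10^-4 × (162/536) = 2.45 x 10^-4 M
[C2O4^2-] = 6.4 × 10^-5 × (374/536) = 4.47 x 10^-5 M
Ag2C2O4(s) ⇌ 2 Ag^+ + C2O4^2-, so Q = [Ag^+]^2[C2O4^2-]
Q = (2.45 x 10^-4)^2(4.47 × 10^-5) = 2.7 × 10^-12
Q < Ksp, so no precipitate of Ag2C2O4 forms.

2.7 × 10^-12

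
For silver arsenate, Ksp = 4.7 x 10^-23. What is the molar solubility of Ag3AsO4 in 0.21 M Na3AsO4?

Ag3AsO4(s) <=> 3 Ag^+(aq) + AsO4^3-(aq)
Ksp = [Ag^+]^3[AsO4^3-]
Let s = moles of Ag3AsO4 that dissolve per litre. [Ag^+] = 3s, [AsO4^3-] = 0.21 + s ≈ 0.21 (common-ion effect: AsO4^3- is already 0.21 M).
Ksp ≈ (3s)^3 × 0.21
s = 2.0 × 10^-8 M
Check: s = 2.0 × 10^-8 ≪ 0.21, so the approximation is valid.

s = 2.0 × 10^-8 M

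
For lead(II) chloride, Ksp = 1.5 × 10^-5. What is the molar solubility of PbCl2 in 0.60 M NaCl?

PbCl2(s) ⇌ Pb^2+ + 2 Cl^-
Ksp = [Pb^2+][Cl^-]^2
Let s = moles of PbCl2 that dissolve per litre. [Pb^2+] = s, [Cl^-] = 0.60 + 2s ≈ 0.60 (Ksp is small, so little additional dissolves).
Ksp ≈ s × (0.60)^2
s = 4.2 × 10^-5 M
Check: 2s = 8.3 x 10^-5 ≪ 0.60, so the approximation is valid.

4.2e-5 M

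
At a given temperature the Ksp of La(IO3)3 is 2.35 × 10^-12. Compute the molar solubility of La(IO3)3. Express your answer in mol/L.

s = 5.43e-4 M

La(IO3)3(s) <=> La^3+(aq) + 3 IO3^-(aq)
Ksp = [La^3+][IO3^-]^3
Let s = molar solubility. Then [La^3+] = s and [IO3^-] = 3s.
So Ksp = s × (3s)^3 = 27s^4
s^4 = 2.35 × 10^-12 / 27, so s = 5.43 × 10^-4 M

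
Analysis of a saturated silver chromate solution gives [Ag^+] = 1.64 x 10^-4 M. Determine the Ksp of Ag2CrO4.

Ag2CrO4(s) <=> 2 Ag^+ + CrO4^2-
Stoichiometry gives [CrO4^2-] = (1/2)[Ag^+] = 8.200 x 10^-5 M.
Ksp = [Ag^+]^2[CrO4^2-]
Ksp = (1.64 × 10^-4)^2 × 8.200 × 10^-5 = 2.21 × 10^-12

Ksp ≈ 2.21 x 10^-12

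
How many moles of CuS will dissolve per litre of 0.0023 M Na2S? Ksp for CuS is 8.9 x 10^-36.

CuS(s) ⇌ Cu^2+ + S^2-
Ksp = [Cu^2+][S^2-]
Let s = moles of CuS that dissolve per litre. [Cu^2+] = s, [S^2-] = 0.0023 + s ≈ 0.0023 (common-ion effect: S^2- is already 0.0023 M).
Ksp ≈ s × 0.0023
s = 3.9 × 10^-33 M
Check: s = 3.9 x 10^-33 ≪ 0.0023, so the approximation is valid.

s = 3.9 × 10^-33 M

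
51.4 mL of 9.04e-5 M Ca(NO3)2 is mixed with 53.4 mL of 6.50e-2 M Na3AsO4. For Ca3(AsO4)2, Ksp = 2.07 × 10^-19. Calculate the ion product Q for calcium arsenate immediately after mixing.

Q ≈ 9.56e-17

Total volume = 51.4 + 53.4 = 104.8 mL.
[Ca^2+] = 9.04 × 10^-5 × (51.4/104.8) = 4.434 × 10^-5 M
[AsO4^3-] = 6.50 × 10^-2 × (53.4/104.8) = 3.312 x 10^-2 M
Ca3(AsO4)2(s) <=> 3 Ca^2+(aq) + 2 AsO4^3-(aq), so Q = [Ca^2+]^3[AsO4^3-]^2
Q = (4.434 × 10^-5)^3(3.312 × 10^-2)^2 = 9.56 × 10^-17
Q > Ksp, so Ca3(AsO4)2 will precipitate.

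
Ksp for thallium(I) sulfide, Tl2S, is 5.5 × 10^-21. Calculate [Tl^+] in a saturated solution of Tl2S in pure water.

2.2 × 10^-7 M

Tl2S(s) ⇌ 2 Tl^+(aq) + S^2-(aq)
Ksp = [Tl^+]^2[S^2-]
With molar solubility s: [Tl^+] = 2s, [S^2-] = s.
Substituting: Ksp = (2s)^2s = 4s^3
s^3 = 5.5 × 10^-21 / 4, so s = 1.11 × 10^-7 M
[Tl^+] = 2s = 2.2 × 10^-7 M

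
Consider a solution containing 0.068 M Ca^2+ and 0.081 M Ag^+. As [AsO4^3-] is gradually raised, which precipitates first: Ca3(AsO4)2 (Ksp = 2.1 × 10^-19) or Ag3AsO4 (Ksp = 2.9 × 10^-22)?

Each salt begins to precipitate when Q = Ksp, i.e. when [AsO4^3-] reaches its threshold.
For Ca3(AsO4)2: 2.1 × 10^-19 = (0.068)^3 × [AsO4^3-]^2  ⇒  [AsO4^3-] = 2.6 x 10^-8 M.
For Ag3AsO4: 2.9 × 10^-22 = (0.081)^3 × [AsO4^3-]  ⇒  [AsO4^3-] = 5.5 × 10^-19 M.
The salt with the lower threshold [AsO4^3-] precipitates first: Ag3AsO4.

Ag3AsO4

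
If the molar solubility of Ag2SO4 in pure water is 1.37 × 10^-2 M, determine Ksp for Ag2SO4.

Ksp ≈ 1.03 × 10^-5

Ag2SO4(s) ⇌ 2 Ag^+ + SO4^2-
Let s = molar solubility. Then [Ag^+] = 2s and [SO4^2-] = s.
Ksp = [Ag^+]^2[SO4^2-]
Substituting: Ksp = (2s)^2s = 4s^3
Ksp = 4 × (1.37 x 10^-2)^3 = 1.03 × 10^-5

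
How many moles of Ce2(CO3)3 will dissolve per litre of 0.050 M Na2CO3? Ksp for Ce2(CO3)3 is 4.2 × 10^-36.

Ce2(CO3)3(s) ⇌ 2 Ce^3+(aq) + 3 CO3^2-(aq)
Ksp = [Ce^3+]^2[CO3^2-]^3
Let s be the molar solubility in this solution. [Ce^3+] = 2s, [CO3^2-] = 0.050 + 3s ≈ 0.050 (common-ion effect: CO3^2- is already 0.050 M).
Ksp ≈ (2s)^2 × (0.050)^3
s = 9.2 × 10^-17 M
Check: 3s = 2.7 × 10^-16 ≪ 0.050, so the approximation is valid.

s = 9.2 × 10^-17 M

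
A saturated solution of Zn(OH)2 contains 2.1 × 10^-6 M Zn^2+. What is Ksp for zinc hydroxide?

3.7 x 10^-17

Zn(OH)2(s) ⇌ Zn^2+ + 2 OH^-
Stoichiometry gives [OH^-] = (2/1)[Zn^2+] = 4.20 × 10^-6 M.
Ksp = [Zn^2+][OH^-]^2
Ksp = 2.1 × 10^-6 × (4.20 × 10^-6)^2 = 3.7 × 10^-17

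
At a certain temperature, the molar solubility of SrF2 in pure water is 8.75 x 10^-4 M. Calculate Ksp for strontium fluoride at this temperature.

2.68e-9

SrF2(s) <=> Sr^2+(aq) + 2 F^-(aq)
With molar solubility s: [Sr^2+] = s, [F^-] = 2s.
Ksp = [Sr^2+][F^-]^2
Ksp = s(2s)^2 = 4s^3
With s = 8.75 × 10^-4: Ksp = 2.68 × 10^-9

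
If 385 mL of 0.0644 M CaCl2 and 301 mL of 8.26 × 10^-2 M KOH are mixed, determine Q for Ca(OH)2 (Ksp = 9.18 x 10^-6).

Total volume = 385 + 301 = 686 mL.
[Ca^2+] = 6.44 x 10^-2 × (385/686) = 3.614 x 10^-2 M
[OH^-] = 8.26 x 10^-2 × (301/686) = 3.624 × 10^-2 M
Ca(OH)2(s) ⇌ Ca^2+(aq) + 2 OH^-(aq), so Q = [Ca^2+][OH^-]^2
Q = (3.614 x 10^-2)(3.624 x 10^-2)^2 = 4.75 × 10^-5
Q > Ksp, so Ca(OH)2 will precipitate.

Q = 4.75 × 10^-5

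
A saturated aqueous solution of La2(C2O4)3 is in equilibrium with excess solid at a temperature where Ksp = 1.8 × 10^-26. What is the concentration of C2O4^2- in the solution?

[C2O4^2-] ≈ 8.3 x 10^-6 M

La2(C2O4)3(s) ⇌ 2 La^3+ + 3 C2O4^2-
Ksp = [La^3+]^2[C2O4^2-]^3
Let s = molar solubility. Then [La^3+] = 2s and [C2O4^2-] = 3s.
Substituting: Ksp = (2s)^2(3s)^3 = 108s^5
Solving, s = (1.8 × 10^-26/108)^(1/5) = 2.78 × 10^-6 M
[C2O4^2-] = 3s = 8.3 x 10^-6 M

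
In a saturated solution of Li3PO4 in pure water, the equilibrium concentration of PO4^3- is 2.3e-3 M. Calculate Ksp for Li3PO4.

Li3PO4(s) ⇌ 3 Li^+ + PO4^3-
Stoichiometry gives [Li^+] = (3/1)[PO4^3-] = 6.90 × 10^-3 M.
Ksp = [Li^+]^3[PO4^3-]
Ksp = (6.90 x 10^-3)^3 × 2.3 × 10^-3 = 7.6 × 10^-10

Ksp = 7.6 × 10^-10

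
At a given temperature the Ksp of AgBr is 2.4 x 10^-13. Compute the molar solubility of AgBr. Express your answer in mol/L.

4.9e-7 M

AgBr(s) <=> Ag^+ + Br^-
Ksp = [Ag^+][Br^-]
Let s = molar solubility. Then [Ag^+] = s and [Br^-] = s.
Ksp = s^2
s = √(2.4 x 10^-13) = 4.9 × 10^-7 M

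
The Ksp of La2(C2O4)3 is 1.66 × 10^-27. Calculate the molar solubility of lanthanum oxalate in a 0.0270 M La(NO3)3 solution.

s = 4.39e-9 M

La2(C2O4)3(s) ⇌ 2 La^3+(aq) + 3 C2O4^2-(aq)
Ksp = [La^3+]^2[C2O4^2-]^3
If s mol/L dissolves here, [La^3+] = 0.0270 + 2s ≈ 0.0270, [C2O4^2-] = 3s (since La^3+ from La(NO3)3 dominates).
Ksp ≈ (0.0270)^2 × (3s)^3
s = 4.39 x 10^-9 M
Check: 2s = 8.8 x 10^-9 ≪ 0.0270, so the approximation is valid.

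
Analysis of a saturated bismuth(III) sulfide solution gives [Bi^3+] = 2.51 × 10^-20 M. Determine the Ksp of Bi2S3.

Bi2S3(s) <=> 2 Bi^3+ + 3 S^2-
Stoichiometry gives [S^2-] = (3/2)[Bi^3+] = 3.765 × 10^-20 M.
Ksp = [Bi^3+]^2[S^2-]^3
Ksp = (2.51 x 10^-20)^2 × (3.765 x 10^-20)^3 = 3.36 × 10^-98

Ksp ≈ 3.36e-98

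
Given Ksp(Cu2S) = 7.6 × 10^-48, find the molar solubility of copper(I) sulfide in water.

1.2 × 10^-16 M

Cu2S(s) ⇌ 2 Cu^+ + S^2-
Ksp = [Cu^+]^2[S^2-]
Let s = molar solubility. Then [Cu^+] = 2s and [S^2-] = s.
So Ksp = (2s)^2 × s = 4s^3
Solving, s = (7.6 × 10^-48/4)^(1/3) = 1.2 x 10^-16 M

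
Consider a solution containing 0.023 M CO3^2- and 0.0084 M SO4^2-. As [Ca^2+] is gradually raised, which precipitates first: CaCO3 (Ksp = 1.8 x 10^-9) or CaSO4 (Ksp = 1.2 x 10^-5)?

Each salt begins to precipitate when Q = Ksp, i.e. when [Ca^2+] reaches its threshold.
For CaCO3: 1.8 x 10^-9 = 0.023 × [Ca^2+]  ⇒  [Ca^2+] = 7.8 x 10^-8 M.
For CaSO4: 1.2 x 10^-5 = 0.0084 × [Ca^2+]  ⇒  [Ca^2+] = 1.4 x 10^-3 M.
The salt with the lower threshold [Ca^2+] precipitates first: CaCO3.

CaCO3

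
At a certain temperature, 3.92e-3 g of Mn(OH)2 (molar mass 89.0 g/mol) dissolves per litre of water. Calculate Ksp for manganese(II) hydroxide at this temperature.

Ksp ≈ 3.42 x 10^-13

Molar solubility s = (3.92 × 10^-3 g/L) / (89.0 g/mol) = 4.404 x 10^-5 M.
Mn(OH)2(s) <=> Mn^2+(aq) + 2 OH^-(aq)
Let s = molar solubility. Then [Mn^2+] = s and [OH^-] = 2s.
Ksp = [Mn^2+][OH^-]^2
Ksp = s(2s)^2 = 4s^3
Ksp = 4 × (4.404 × 10^-5)^3 = 3.42 × 10^-13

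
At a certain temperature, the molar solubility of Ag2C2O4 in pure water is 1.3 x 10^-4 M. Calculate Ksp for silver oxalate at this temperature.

Ksp = 8.8 × 10^-12

Ag2C2O4(s) <=> 2 Ag^+(aq) + C2O4^2-(aq)
If s mol/L of Ag2C2O4 dissolves, [Ag^+] = 2s and [C2O4^2-] = s.
Ksp = [Ag^+]^2[C2O4^2-]
Ksp = (2s)^2s = 4s^3
Ksp = 4 × (1.3 × 10^-4)^3 = 8.8 × 10^-12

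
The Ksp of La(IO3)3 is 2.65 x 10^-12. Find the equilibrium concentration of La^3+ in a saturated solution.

5.60 × 10^-4 M

La(IO3)3(s) <=> La^3+(aq) + 3 IO3^-(aq)
Ksp = [La^3+][IO3^-]^3
If s mol/L of La(IO3)3 dissolves, [La^3+] = s and [IO3^-] = 3s.
So Ksp = s × (3s)^3 = 27s^4
s^4 = 2.65 x 10^-12 / 27, so s = 5.597 × 10^-4 M
[La^3+] = s = 5.60 × 10^-4 M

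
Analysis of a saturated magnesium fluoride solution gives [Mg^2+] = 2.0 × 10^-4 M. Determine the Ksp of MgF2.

Ksp ≈ 3.2 × 10^-11

MgF2(s) ⇌ Mg^2+ + 2 F^-
Stoichiometry gives [F^-] = (2/1)[Mg^2+] = 4.00 × 10^-4 M.
Ksp = [Mg^2+][F^-]^2
Ksp = 2.0 × 10^-4 × (4.00 x 10^-4)^2 = 3.2 × 10^-11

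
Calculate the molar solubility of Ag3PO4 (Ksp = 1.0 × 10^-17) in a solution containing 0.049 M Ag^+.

s ≈ 8.5 x 10^-14 M

Ag3PO4(s) ⇌ 3 Ag^+ + PO4^3-
Ksp = [Ag^+]^3[PO4^3-]
If s mol/L dissolves here, [Ag^+] = 0.049 + 3s ≈ 0.049, [PO4^3-] = s (Ksp is small, so little additional dissolves).
Ksp ≈ (0.049)^3 × s
s = 8.5 x 10^-14 M
Check: 3s = 2.5 × 10^-13 ≪ 0.049, so the approximation is valid.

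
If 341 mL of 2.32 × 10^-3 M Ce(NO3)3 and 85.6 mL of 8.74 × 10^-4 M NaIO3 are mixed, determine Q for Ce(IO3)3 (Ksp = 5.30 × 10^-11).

Q = 1.00e-14

Total volume = 341 + 85.6 = 426.6 mL.
[Ce^3+] = 2.32 × 10^-3 × (341/426.6) = 1.854 × 10^-3 M
[IO3^-] = 8.74 × 10^-4 × (85.6/426.6) = 1.754 × 10^-4 M
Ce(IO3)3(s) ⇌ Ce^3+(aq) + 3 IO3^-(aq), so Q = [Ce^3+][IO3^-]^3
Q = (1.854 x 10^-3)(1.754 × 10^-4)^3 = 1.00 x 10^-14
Q < Ksp, so no precipitate of Ce(IO3)3 forms.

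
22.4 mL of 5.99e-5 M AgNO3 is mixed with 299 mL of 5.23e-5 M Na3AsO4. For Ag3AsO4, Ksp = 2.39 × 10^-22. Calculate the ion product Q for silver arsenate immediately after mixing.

Total volume = 22.4 + 299 = 321.4 mL.
[Ag^+] = 5.99 x 10^-5 × (22.4/321.4) = 4.175 × 10^-6 M
[AsO4^3-] = 5.23 × 10^-5 × (299/321.4) = 4.865 × 10^-5 M
Ag3AsO4(s) ⇌ 3 Ag^+ + AsO4^3-, so Q = [Ag^+]^3[AsO4^3-]
Q = (4.175 x 10^-6)^3(4.865 × 10^-5) = 3.54 × 10^-21
Q > Ksp, so Ag3AsO4 will precipitate.

Q = 3.54 × 10^-21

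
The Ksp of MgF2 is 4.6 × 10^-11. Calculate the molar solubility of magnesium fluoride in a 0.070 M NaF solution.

s = 9.4 × 10^-9 M

MgF2(s) <=> Mg^2+(aq) + 2 F^-(aq)
Ksp = [Mg^2+][F^-]^2
Let s = moles of MgF2 that dissolve per litre. [Mg^2+] = s, [F^-] = 0.070 + 2s ≈ 0.070 (Ksp is small, so little additional dissolves).
Ksp ≈ s × (0.070)^2
s = 9.4 × 10^-9 M
Check: 2s = 1.9 × 10^-8 ≪ 0.070, so the approximation is valid.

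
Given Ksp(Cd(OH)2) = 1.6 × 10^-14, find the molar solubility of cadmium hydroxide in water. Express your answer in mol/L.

Cd(OH)2(s) ⇌ Cd^2+(aq) + 2 OH^-(aq)
Ksp = [Cd^2+][OH^-]^2
For each mole of Cd(OH)2 that dissolves: [Cd^2+] = s, [OH^-] = 2s.
So Ksp = s × (2s)^2 = 4s^3
s = (1.6 × 10^-14 / 4)^(1/3) = 1.6 × 10^-5 M

s = 1.6 × 10^-5 M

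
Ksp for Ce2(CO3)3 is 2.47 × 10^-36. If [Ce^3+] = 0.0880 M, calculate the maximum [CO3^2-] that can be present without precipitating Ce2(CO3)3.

Ce2(CO3)3(s) <=> 2 Ce^3+(aq) + 3 CO3^2-(aq)
Ksp = [Ce^3+]^2[CO3^2-]^3
Precipitation begins when Q = Ksp. With [Ce^3+] = 0.0880 M:
2.47 × 10^-36 = (0.0880)^2 × [CO3^2-]^3
[CO3^2-] = (2.47 × 10^-36 / 7.744 × 10^-3)^(1/3) = 6.83 × 10^-12 M

[CO3^2-] = 6.83 x 10^-12 M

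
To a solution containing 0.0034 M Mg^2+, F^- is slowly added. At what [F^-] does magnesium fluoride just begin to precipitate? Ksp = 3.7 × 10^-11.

MgF2(s) ⇌ Mg^2+ + 2 F^-
Ksp = [Mg^2+][F^-]^2
Precipitation begins when Q = Ksp. With [Mg^2+] = 0.0034 M:
3.7 × 10^-11 = (0.0034) × [F^-]^2
[F^-] = (3.7 × 10^-11 / 3.4 × 10^-3)^(1/2) = 1.0 × 10^-4 M

[F^-] = 1.0 x 10^-4 M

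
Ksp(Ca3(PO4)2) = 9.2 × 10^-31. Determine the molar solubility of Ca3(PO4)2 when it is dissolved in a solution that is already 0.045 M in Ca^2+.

s = 5.0 x 10^-14 M

Ca3(PO4)2(s) ⇌ 3 Ca^2+(aq) + 2 PO4^3-(aq)
Ksp = [Ca^2+]^3[PO4^3-]^2
Let s = moles of Ca3(PO4)2 that dissolve per litre. [Ca^2+] = 0.045 + 3s ≈ 0.045, [PO4^3-] = 2s (since the Ca^2+ already present dominates).
Ksp ≈ (0.045)^3 × (2s)^2
s = 5.0 × 10^-14 M
Check: 3s = 1.5 x 10^-13 ≪ 0.045, so the approximation is valid.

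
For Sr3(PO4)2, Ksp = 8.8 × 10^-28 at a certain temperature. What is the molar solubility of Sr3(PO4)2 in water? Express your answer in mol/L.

1.5 × 10^-6 M

Sr3(PO4)2(s) <=> 3 Sr^2+(aq) + 2 PO4^3-(aq)
Ksp = [Sr^2+]^3[PO4^3-]^2
For each mole of Sr3(PO4)2 that dissolves: [Sr^2+] = 3s, [PO4^3-] = 2s.
Substituting: Ksp = (3s)^3(2s)^2 = 108s^5
s = (8.8 × 10^-28 / 108)^(1/5) = 1.5 × 10^-6 M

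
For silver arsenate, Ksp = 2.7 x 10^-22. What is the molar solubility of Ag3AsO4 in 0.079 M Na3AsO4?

Ag3AsO4(s) ⇌ 3 Ag^+(aq) + AsO4^3-(aq)
Ksp = [Ag^+]^3[AsO4^3-]
If s mol/L dissolves here, [Ag^+] = 3s, [AsO4^3-] = 0.079 + s ≈ 0.079 (common-ion effect: AsO4^3- is already 0.079 M).
Ksp ≈ (3s)^3 × 0.079
s = 5.0 x 10^-8 M
Check: s = 5.0 × 10^-8 ≪ 0.079, so the approximation is valid.

5.0 × 10^-8 M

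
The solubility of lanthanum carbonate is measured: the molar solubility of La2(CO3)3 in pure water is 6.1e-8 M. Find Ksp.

La2(CO3)3(s) <=> 2 La^3+ + 3 CO3^2-
If s mol/L of La2(CO3)3 dissolves, [La^3+] = 2s and [CO3^2-] = 3s.
Ksp = [La^3+]^2[CO3^2-]^3
Substituting: Ksp = (2s)^2(3s)^3 = 108s^5
With s = 6.1 × 10^-8: Ksp = 9.1 × 10^-35

9.1e-35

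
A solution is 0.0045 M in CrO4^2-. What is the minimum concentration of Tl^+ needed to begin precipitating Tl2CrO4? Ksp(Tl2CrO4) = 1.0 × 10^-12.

1.5e-5 M

Tl2CrO4(s) <=> 2 Tl^+ + CrO4^2-
Ksp = [Tl^+]^2[CrO4^2-]
Precipitation begins when Q = Ksp. With [CrO4^2-] = 0.0045 M:
1.0 × 10^-12 = (0.0045) × [Tl^+]^2
[Tl^+] = (1.0 × 10^-12 / 4.5 x 10^-3)^(1/2) = 1.5 x 10^-5 M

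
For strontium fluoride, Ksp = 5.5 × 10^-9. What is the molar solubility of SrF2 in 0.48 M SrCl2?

SrF2(s) <=> Sr^2+ + 2 F^-
Ksp = [Sr^2+][F^-]^2
Let s = moles of SrF2 that dissolve per litre. [Sr^2+] = 0.48 + s ≈ 0.48, [F^-] = 2s (since Sr^2+ from SrCl2 dominates).
Ksp ≈ 0.48 × (2s)^2
s = 5.4 x 10^-5 M
Check: s = 5.4 × 10^-5 ≪ 0.48, so the approximation is valid.

5.4e-5 M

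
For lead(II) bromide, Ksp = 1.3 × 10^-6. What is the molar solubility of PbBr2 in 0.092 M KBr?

PbBr2(s) ⇌ Pb^2+(aq) + 2 Br^-(aq)
Ksp = [Pb^2+][Br^-]^2
Let s be the molar solubility in this solution. [Pb^2+] = s, [Br^-] = 0.092 + 2s ≈ 0.092 (since Br^- from KBr dominates).
Ksp ≈ s × (0.092)^2
s = 1.5 × 10^-4 M
Check: 2s = 3.1 x 10^-4 ≪ 0.092, so the approximation is valid.

s = 1.5 × 10^-4 M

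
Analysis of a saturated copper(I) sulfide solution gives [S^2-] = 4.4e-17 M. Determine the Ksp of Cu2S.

Cu2S(s) ⇌ 2 Cu^+ + S^2-
Stoichiometry gives [Cu^+] = (2/1)[S^2-] = 8.80 × 10^-17 M.
Ksp = [Cu^+]^2[S^2-]
Ksp = (8.80 × 10^-17)^2 × 4.4 × 10^-17 = 3.4 x 10^-49

Ksp ≈ 3.4 x 10^-49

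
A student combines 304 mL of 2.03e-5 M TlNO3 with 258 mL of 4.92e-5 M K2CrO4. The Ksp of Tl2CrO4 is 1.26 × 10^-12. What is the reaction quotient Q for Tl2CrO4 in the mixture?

Total volume = 304 + 258 = 562 mL.
[Tl^+] = 2.03 × 10^-5 × (304/562) = 1.098 × 10^-5 M
[CrO4^2-] = 4.92 x 10^-5 × (258/562) = 2.259 × 10^-5 M
Tl2CrO4(s) ⇌ 2 Tl^+ + CrO4^2-, so Q = [Tl^+]^2[CrO4^2-]
Q = (1.098 × 10^-5)^2(2.259 × 10^-5) = 2.72 x 10^-15
Q < Ksp, so no precipitate of Tl2CrO4 forms.

2.72 x 10^-15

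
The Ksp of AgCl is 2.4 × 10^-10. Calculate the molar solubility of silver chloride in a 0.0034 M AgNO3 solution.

s ≈ 7.1 x 10^-8 M

AgCl(s) ⇌ Ag^+ + Cl^-
Ksp = [Ag^+][Cl^-]
Let s be the molar solubility in this solution. [Ag^+] = 0.0034 + s ≈ 0.0034, [Cl^-] = s (common-ion effect: Ag^+ is already 0.0034 M).
Ksp ≈ 0.0034 × s
s = 7.1 x 10^-8 M
Check: s = 7.1 × 10^-8 ≪ 0.0034, so the approximation is valid.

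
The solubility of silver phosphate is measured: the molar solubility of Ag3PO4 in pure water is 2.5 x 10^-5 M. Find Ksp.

Ag3PO4(s) ⇌ 3 Ag^+ + PO4^3-
Let s = molar solubility. Then [Ag^+] = 3s and [PO4^3-] = s.
Ksp = [Ag^+]^3[PO4^3-]
Substituting: Ksp = (3s)^3s = 27s^4
Ksp = 27 × (2.5 × 10^-5)^4 = 1.1 x 10^-17

1.1 × 10^-17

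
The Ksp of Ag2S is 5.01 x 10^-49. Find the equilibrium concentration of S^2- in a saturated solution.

[S^2-] = 5.00 x 10^-17 M

Ag2S(s) <=> 2 Ag^+ + S^2-
Ksp = [Ag^+]^2[S^2-]
If s mol/L of Ag2S dissolves, [Ag^+] = 2s and [S^2-] = s.
Substituting: Ksp = (2s)^2s = 4s^3
s^3 = 5.01 x 10^-49 / 4, so s = 5.003 x 10^-17 M
[S^2-] = s = 5.00 x 10^-17 M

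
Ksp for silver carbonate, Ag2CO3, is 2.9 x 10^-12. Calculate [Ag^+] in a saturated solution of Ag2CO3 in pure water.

1.8 x 10^-4 M

Ag2CO3(s) ⇌ 2 Ag^+(aq) + CO3^2-(aq)
Ksp = [Ag^+]^2[CO3^2-]
With molar solubility s: [Ag^+] = 2s, [CO3^2-] = s.
Substituting: Ksp = (2s)^2s = 4s^3
s = (2.9 x 10^-12 / 4)^(1/3) = 8.98 x 10^-5 M
[Ag^+] = 2s = 1.8 × 10^-4 M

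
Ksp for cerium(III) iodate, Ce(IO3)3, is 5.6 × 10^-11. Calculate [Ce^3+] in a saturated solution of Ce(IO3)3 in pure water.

[Ce^3+] = 1.2 x 10^-3 M

Ce(IO3)3(s) ⇌ Ce^3+ + 3 IO3^-
Ksp = [Ce^3+][IO3^-]^3
With molar solubility s: [Ce^3+] = s, [IO3^-] = 3s.
Ksp = s(3s)^3 = 27s^4
Solving, s = (5.6 × 10^-11/27)^(1/4) = 1.20 × 10^-3 M
[Ce^3+] = s = 1.2 × 10^-3 M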